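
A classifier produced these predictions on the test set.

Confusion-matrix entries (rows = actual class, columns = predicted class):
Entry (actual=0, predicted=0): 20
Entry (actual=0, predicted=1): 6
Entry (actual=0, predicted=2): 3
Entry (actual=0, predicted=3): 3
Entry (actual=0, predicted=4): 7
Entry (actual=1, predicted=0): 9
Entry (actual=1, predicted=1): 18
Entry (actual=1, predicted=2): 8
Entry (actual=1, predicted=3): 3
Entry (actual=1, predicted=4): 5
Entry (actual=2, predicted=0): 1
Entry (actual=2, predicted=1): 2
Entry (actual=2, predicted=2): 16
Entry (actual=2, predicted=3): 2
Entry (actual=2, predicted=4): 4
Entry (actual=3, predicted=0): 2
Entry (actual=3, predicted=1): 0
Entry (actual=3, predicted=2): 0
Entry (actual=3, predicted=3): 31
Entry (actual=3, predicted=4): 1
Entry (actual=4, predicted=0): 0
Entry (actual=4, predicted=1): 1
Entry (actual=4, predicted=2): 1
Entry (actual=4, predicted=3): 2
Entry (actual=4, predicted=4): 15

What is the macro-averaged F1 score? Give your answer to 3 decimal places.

0.619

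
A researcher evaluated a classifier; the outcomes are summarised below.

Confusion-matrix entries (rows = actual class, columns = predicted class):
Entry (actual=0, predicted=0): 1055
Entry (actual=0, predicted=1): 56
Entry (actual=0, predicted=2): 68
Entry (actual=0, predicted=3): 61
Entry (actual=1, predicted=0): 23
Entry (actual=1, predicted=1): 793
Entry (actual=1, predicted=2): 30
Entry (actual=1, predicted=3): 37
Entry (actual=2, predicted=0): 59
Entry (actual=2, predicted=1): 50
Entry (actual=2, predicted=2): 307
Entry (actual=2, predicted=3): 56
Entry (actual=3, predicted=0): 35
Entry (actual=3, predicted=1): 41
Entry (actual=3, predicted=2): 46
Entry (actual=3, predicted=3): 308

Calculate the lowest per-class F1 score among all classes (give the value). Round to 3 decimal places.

Per-class F1 score (2·TP/(2·TP+FP+FN)):
  0: TP=1055, FP=23+59+35=117, FN=56+68+61=185 → 2110/2412 = 0.8748
  1: TP=793, FP=56+50+41=147, FN=23+30+37=90 → 1586/1823 = 0.8700
  2: TP=307, FP=68+30+46=144, FN=59+50+56=165 → 614/923 = 0.6652
  3: TP=308, FP=61+37+56=154, FN=35+41+46=122 → 616/892 = 0.6906
Lowest is class '2' with F1 score = 0.665.

0.665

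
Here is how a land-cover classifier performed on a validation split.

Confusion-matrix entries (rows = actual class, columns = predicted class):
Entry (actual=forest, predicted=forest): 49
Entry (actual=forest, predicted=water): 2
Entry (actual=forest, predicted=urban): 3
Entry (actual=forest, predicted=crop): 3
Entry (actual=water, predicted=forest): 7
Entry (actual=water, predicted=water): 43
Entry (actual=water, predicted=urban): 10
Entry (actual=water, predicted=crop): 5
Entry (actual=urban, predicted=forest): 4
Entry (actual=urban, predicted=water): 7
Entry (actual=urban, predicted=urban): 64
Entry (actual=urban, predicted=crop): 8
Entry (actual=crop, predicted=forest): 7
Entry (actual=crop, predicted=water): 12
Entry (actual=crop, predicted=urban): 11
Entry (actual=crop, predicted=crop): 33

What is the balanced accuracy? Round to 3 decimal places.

0.704

Balanced accuracy = mean of per-class recall.
  forest: recall = 49/57 = 0.8596
  water: recall = 43/65 = 0.6615
  urban: recall = 64/83 = 0.7711
  crop: recall = 33/63 = 0.5238
Mean = (0.8596 + 0.6615 + 0.7711 + 0.5238) / 4 = 0.704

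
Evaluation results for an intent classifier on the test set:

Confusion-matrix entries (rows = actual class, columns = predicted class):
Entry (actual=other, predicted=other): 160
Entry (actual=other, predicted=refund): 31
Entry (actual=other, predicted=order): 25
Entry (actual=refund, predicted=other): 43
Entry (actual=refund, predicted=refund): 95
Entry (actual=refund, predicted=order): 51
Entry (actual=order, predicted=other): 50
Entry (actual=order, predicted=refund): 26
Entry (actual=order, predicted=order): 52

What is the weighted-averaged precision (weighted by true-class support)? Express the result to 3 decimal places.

Per-class precision (TP/(TP+FP)):
  other: TP=160, FP=43+50=93 → 160/253 = 0.6324
  refund: TP=95, FP=31+26=57 → 95/152 = 0.6250
  order: TP=52, FP=25+51=76 → 52/128 = 0.4063
Weighted-precision = Σ (supportᵢ/N)·precisionᵢ with N=533: (216/533)·0.6324 + (189/533)·0.6250 + (128/533)·0.4063 = 0.575

0.575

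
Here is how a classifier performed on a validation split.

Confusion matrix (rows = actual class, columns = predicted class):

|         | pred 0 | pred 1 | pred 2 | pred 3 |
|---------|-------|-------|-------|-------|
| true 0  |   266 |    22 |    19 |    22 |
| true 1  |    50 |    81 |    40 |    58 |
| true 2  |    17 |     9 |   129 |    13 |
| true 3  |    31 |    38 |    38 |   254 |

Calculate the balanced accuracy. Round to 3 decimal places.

0.658

Balanced accuracy = mean of per-class recall.
  0: recall = 266/329 = 0.8085
  1: recall = 81/229 = 0.3537
  2: recall = 129/168 = 0.7679
  3: recall = 254/361 = 0.7036
Mean = (0.8085 + 0.3537 + 0.7679 + 0.7036) / 4 = 0.658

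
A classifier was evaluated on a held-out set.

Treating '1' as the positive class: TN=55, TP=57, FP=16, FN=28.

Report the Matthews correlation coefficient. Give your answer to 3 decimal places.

0.444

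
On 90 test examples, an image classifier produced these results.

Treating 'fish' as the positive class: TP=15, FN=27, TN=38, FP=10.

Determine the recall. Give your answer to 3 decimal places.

0.357

Recall = TP/(TP+FN) = 15/(15+27) = 15/42 = 0.357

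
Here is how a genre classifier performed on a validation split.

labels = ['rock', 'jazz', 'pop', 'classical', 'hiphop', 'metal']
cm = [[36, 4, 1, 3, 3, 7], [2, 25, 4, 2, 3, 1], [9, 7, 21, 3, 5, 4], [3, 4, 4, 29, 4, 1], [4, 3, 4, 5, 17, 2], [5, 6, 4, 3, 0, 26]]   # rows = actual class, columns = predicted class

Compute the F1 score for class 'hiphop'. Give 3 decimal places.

Treat 'hiphop' as positive and all other classes as negative.
F1 score = 2·TP/(2·TP+FP+FN).
hiphop: TP=17, FP=3+3+5+4+0=15, FN=4+3+4+5+2=18 → 34/67 = 0.5075

0.507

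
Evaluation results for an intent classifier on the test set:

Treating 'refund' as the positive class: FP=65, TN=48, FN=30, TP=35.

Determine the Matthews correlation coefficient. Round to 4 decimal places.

-0.0357

MCC = (TP·TN − FP·FN) / √((TP+FP)(TP+FN)(TN+FP)(TN+FN))
Numerator = 35·48 − 65·30 = -270
Denominator = √(100·65·113·78) = √57291000 = 7569.0818
MCC = -270 / 7569.0818 = -0.0357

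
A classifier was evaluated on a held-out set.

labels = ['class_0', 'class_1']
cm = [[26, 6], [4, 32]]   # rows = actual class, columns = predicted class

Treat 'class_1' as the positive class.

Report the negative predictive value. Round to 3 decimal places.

0.867

NPV = TN/(TN+FN) = 26/(26+4) = 0.867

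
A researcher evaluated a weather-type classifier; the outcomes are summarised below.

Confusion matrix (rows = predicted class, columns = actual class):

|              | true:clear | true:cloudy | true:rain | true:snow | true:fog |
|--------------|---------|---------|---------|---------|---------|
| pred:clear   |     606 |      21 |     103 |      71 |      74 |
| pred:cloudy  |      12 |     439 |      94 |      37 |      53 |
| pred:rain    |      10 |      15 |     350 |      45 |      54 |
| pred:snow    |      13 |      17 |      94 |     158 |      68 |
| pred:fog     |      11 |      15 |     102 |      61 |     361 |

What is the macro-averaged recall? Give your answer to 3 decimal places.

0.657

Per-class recall (TP/(TP+FN)):
  clear: TP=606, FN=12+10+13+11=46 → 606/652 = 0.9294
  cloudy: TP=439, FN=21+15+17+15=68 → 439/507 = 0.8659
  rain: TP=350, FN=103+94+94+102=393 → 350/743 = 0.4711
  snow: TP=158, FN=71+37+45+61=214 → 158/372 = 0.4247
  fog: TP=361, FN=74+53+54+68=249 → 361/610 = 0.5918
Macro-recall = mean = (0.9294 + 0.8659 + 0.4711 + 0.4247 + 0.5918) / 5 = 0.657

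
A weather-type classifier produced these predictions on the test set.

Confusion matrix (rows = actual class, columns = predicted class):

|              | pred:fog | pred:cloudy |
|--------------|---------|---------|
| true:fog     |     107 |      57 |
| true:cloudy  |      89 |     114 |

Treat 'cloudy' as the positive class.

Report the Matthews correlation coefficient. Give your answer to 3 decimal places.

0.213

MCC = (TP·TN − FP·FN) / √((TP+FP)(TP+FN)(TN+FP)(TN+FN))
Numerator = 114·107 − 57·89 = 7125
Denominator = √(171·203·164·196) = √1115814672 = 33403.8122
MCC = 7125 / 33403.8122 = 0.213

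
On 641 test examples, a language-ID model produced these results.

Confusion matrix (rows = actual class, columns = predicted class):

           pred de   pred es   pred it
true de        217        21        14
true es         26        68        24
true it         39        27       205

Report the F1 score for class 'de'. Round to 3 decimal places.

One-vs-rest for 'de': TP = diagonal; FP = other classes predicted 'de'; FN = 'de' predicted as other.
F1 score = 2·TP/(2·TP+FP+FN).
de: TP=217, FP=26+39=65, FN=21+14=35 → 434/534 = 0.8127

0.813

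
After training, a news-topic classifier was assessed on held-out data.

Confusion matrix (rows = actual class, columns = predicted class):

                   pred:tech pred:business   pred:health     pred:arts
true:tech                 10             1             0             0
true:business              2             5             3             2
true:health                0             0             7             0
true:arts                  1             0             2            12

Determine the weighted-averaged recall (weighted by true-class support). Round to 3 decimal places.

Per-class recall (TP/(TP+FN)):
  tech: TP=10, FN=1+0+0=1 → 10/11 = 0.9091
  business: TP=5, FN=2+3+2=7 → 5/12 = 0.4167
  health: TP=7, FN=0+0+0=0 → 7/7 = 1.0000
  arts: TP=12, FN=1+0+2=3 → 12/15 = 0.8000
Weighted-recall = Σ (supportᵢ/N)·recallᵢ with N=45: (11/45)·0.9091 + (12/45)·0.4167 + (7/45)·1.0000 + (15/45)·0.8000 = 0.756

0.756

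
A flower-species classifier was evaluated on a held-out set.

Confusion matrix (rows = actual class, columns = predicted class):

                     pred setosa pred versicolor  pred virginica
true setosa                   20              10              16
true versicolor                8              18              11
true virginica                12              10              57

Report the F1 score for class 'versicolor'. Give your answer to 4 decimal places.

Treat 'versicolor' as positive and all other classes as negative.
F1 score = 2·TP/(2·TP+FP+FN).
versicolor: TP=18, FP=10+10=20, FN=8+11=19 → 36/75 = 0.48000

0.4800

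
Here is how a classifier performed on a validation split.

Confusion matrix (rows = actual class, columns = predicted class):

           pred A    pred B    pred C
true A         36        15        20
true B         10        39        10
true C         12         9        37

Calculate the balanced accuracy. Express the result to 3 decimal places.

0.602

Balanced accuracy = mean of per-class recall.
  A: recall = 36/71 = 0.5070
  B: recall = 39/59 = 0.6610
  C: recall = 37/58 = 0.6379
Mean = (0.5070 + 0.6610 + 0.6379) / 3 = 0.602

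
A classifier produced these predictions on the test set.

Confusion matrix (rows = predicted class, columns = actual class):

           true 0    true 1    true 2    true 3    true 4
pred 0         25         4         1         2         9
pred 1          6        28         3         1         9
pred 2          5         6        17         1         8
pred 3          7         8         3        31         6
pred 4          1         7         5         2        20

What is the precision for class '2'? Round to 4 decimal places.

0.4595

precision = TP/(TP+FP).
2: TP=17, FP=5+6+1+8=20 → 17/37 = 0.45946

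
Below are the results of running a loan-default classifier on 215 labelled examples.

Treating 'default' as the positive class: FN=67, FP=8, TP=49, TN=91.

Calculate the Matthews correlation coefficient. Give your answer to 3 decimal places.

0.386

MCC = (TP·TN − FP·FN) / √((TP+FP)(TP+FN)(TN+FP)(TN+FN))
Numerator = 49·91 − 8·67 = 3923
Denominator = √(57·116·99·158) = √103424904 = 10169.8035
MCC = 3923 / 10169.8035 = 0.386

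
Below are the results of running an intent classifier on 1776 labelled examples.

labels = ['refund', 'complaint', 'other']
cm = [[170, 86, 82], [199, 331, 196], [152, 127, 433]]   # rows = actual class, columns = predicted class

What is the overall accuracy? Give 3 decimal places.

0.526

Accuracy = trace / total = (170+331+433=934) / 1776 = 934/1776 = 0.526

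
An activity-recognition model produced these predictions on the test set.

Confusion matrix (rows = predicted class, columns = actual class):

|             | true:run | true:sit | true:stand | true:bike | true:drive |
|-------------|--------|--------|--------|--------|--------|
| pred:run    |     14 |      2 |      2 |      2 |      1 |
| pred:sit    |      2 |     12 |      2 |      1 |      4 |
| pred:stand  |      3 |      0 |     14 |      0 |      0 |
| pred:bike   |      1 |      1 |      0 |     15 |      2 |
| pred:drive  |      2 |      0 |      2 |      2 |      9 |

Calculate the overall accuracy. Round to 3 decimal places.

0.688

Accuracy = trace / total = (14+12+14+15+9=64) / 93 = 64/93 = 0.688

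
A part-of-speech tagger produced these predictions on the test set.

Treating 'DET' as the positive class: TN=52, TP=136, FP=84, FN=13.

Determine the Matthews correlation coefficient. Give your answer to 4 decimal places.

0.3513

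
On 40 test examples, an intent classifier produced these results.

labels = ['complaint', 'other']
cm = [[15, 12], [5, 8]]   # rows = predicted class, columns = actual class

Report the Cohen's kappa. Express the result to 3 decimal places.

0.150

Observed agreement pₒ = trace/N = 23/40 = 0.5750
Expected agreement pₑ = Σ (rowᵢ·colᵢ)/N² = (20·27 + 20·13)/40² = 0.5000
κ = (pₒ − pₑ)/(1 − pₑ) = (0.5750 − 0.5000)/(1 − 0.5000) = 0.150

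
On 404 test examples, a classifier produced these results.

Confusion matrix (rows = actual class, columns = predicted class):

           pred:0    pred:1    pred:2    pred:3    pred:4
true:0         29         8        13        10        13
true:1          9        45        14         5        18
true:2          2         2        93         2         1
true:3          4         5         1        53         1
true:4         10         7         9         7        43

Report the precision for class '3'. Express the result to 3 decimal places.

Treat '3' as positive and all other classes as negative.
precision = TP/(TP+FP).
3: TP=53, FP=10+5+2+7=24 → 53/77 = 0.6883

0.688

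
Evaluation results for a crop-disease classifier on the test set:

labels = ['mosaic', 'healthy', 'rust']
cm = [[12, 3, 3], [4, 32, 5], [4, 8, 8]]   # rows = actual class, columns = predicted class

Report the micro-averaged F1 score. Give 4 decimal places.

0.6582

Micro-averaging pools counts across classes: ΣTP=52, ΣFP=27, ΣFN=27.
Micro-F1 score = 2·TP/(2·TP+FP+FN) on pooled counts = 0.6582 (equals overall accuracy in single-label multiclass).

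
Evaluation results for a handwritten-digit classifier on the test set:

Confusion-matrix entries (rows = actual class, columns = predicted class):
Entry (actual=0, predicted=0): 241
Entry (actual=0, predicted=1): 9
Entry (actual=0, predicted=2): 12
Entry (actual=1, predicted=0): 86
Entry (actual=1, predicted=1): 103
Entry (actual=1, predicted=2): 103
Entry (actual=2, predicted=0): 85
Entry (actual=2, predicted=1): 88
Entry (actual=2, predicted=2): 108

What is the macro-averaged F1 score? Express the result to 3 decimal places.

Per-class F1 score (2·TP/(2·TP+FP+FN)):
  0: TP=241, FP=86+85=171, FN=9+12=21 → 482/674 = 0.7151
  1: TP=103, FP=9+88=97, FN=86+103=189 → 206/492 = 0.4187
  2: TP=108, FP=12+103=115, FN=85+88=173 → 216/504 = 0.4286
Macro-F1 score = mean = (0.7151 + 0.4187 + 0.4286) / 3 = 0.521

0.521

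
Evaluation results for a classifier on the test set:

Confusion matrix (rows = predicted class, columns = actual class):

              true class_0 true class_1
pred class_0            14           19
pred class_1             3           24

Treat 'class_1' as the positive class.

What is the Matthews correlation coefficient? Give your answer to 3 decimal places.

MCC = (TP·TN − FP·FN) / √((TP+FP)(TP+FN)(TN+FP)(TN+FN))
Numerator = 24·14 − 3·19 = 279
Denominator = √(27·43·17·33) = √651321 = 807.0446
MCC = 279 / 807.0446 = 0.346

0.346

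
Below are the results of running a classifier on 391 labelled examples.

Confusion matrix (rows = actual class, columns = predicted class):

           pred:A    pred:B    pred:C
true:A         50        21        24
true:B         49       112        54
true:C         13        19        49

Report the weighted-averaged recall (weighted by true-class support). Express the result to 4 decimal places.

Per-class recall (TP/(TP+FN)):
  A: TP=50, FN=21+24=45 → 50/95 = 0.52632
  B: TP=112, FN=49+54=103 → 112/215 = 0.52093
  C: TP=49, FN=13+19=32 → 49/81 = 0.60494
Weighted-recall = Σ (supportᵢ/N)·recallᵢ with N=391: (95/391)·0.52632 + (215/391)·0.52093 + (81/391)·0.60494 = 0.5396

0.5396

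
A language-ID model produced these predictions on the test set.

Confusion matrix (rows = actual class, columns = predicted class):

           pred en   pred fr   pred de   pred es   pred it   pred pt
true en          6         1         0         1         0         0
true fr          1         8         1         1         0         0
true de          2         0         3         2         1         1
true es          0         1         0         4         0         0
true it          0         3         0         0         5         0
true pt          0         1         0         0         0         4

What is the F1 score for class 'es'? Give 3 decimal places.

0.615

One-vs-rest for 'es': TP = diagonal; FP = other classes predicted 'es'; FN = 'es' predicted as other.
F1 score = 2·TP/(2·TP+FP+FN).
es: TP=4, FP=1+1+2+0+0=4, FN=0+1+0+0+0=1 → 8/13 = 0.6154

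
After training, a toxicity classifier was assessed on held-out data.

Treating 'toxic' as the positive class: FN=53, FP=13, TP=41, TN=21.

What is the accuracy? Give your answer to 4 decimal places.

Accuracy = (TP+TN)/N = (41+21)/128 = 0.4844

0.4844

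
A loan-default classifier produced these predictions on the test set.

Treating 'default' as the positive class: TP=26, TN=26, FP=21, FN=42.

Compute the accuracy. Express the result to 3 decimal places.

Accuracy = (TP+TN)/N = (26+26)/115 = 0.452

0.452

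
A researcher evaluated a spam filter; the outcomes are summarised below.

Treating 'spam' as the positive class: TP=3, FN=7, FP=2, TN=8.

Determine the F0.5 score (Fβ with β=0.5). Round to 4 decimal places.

0.5000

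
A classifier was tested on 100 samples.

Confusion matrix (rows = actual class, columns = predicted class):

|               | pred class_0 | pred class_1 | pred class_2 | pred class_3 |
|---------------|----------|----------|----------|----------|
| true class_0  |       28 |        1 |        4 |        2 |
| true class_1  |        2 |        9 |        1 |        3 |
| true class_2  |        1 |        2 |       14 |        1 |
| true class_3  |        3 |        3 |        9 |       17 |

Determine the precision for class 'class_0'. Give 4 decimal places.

Treat 'class_0' as positive and all other classes as negative.
precision = TP/(TP+FP).
class_0: TP=28, FP=2+1+3=6 → 28/34 = 0.82353

0.8235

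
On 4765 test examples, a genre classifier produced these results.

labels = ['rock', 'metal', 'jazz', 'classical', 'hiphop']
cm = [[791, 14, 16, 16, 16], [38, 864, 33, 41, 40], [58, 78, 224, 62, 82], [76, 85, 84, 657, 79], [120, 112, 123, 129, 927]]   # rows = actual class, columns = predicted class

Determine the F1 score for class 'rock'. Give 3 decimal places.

0.817

F1 score = 2·TP/(2·TP+FP+FN).
rock: TP=791, FP=38+58+76+120=292, FN=14+16+16+16=62 → 1582/1936 = 0.8171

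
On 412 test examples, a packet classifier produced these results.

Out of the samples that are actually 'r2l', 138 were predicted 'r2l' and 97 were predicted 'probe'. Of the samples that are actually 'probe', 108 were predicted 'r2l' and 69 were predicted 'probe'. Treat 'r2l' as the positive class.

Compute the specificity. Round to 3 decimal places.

0.390

Specificity = TN/(TN+FP) = 69/(69+108) = 0.390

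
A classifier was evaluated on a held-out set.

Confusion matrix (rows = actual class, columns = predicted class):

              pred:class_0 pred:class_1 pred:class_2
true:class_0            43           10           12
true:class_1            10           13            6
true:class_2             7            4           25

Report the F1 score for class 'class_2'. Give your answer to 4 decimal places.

Take TP from the diagonal, FP from the rest of the 'class_2' prediction marginal, FN from the rest of the 'class_2' actual marginal.
F1 score = 2·TP/(2·TP+FP+FN).
class_2: TP=25, FP=12+6=18, FN=7+4=11 → 50/79 = 0.63291

0.6329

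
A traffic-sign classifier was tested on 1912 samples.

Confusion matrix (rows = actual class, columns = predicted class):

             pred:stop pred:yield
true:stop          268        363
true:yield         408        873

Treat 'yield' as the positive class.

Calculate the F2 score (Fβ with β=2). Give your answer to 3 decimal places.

0.686

Fβ = (1+β²)·TP / ((1+β²)·TP + β²·FN + FP), with β²=4
= 5·873 / (5·873 + 4·408 + 363) = 0.686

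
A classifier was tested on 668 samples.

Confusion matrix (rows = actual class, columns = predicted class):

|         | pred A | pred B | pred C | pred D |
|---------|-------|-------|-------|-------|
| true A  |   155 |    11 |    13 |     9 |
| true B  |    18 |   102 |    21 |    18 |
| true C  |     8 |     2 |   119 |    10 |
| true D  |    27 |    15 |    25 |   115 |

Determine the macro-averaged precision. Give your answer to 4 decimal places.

0.7387

Per-class precision (TP/(TP+FP)):
  A: TP=155, FP=18+8+27=53 → 155/208 = 0.74519
  B: TP=102, FP=11+2+15=28 → 102/130 = 0.78462
  C: TP=119, FP=13+21+25=59 → 119/178 = 0.66854
  D: TP=115, FP=9+18+10=37 → 115/152 = 0.75658
Macro-precision = mean = (0.74519 + 0.78462 + 0.66854 + 0.75658) / 4 = 0.7387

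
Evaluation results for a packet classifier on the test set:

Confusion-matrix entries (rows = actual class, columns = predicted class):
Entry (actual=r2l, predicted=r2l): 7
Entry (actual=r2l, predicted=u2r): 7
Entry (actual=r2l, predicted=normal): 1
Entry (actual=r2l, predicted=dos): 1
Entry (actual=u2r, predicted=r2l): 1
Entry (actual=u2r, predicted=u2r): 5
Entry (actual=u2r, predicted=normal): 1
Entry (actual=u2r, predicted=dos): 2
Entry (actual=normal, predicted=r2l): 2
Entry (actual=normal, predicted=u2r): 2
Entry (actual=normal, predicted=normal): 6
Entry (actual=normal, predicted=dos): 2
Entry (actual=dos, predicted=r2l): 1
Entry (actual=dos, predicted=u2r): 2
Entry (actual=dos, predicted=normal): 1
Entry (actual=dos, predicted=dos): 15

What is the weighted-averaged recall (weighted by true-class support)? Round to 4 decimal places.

Per-class recall (TP/(TP+FN)):
  r2l: TP=7, FN=7+1+1=9 → 7/16 = 0.43750
  u2r: TP=5, FN=1+1+2=4 → 5/9 = 0.55556
  normal: TP=6, FN=2+2+2=6 → 6/12 = 0.50000
  dos: TP=15, FN=1+2+1=4 → 15/19 = 0.78947
Weighted-recall = Σ (supportᵢ/N)·recallᵢ with N=56: (16/56)·0.43750 + (9/56)·0.55556 + (12/56)·0.50000 + (19/56)·0.78947 = 0.5893

0.5893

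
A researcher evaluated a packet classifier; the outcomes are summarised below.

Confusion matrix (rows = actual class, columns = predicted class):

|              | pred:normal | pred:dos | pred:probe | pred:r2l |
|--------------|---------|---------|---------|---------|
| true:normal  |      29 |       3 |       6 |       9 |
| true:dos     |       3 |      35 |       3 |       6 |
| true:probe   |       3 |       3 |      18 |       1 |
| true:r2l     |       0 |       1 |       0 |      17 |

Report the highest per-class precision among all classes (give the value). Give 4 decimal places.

Per-class precision (TP/(TP+FP)):
  normal: TP=29, FP=3+3+0=6 → 29/35 = 0.82857
  dos: TP=35, FP=3+3+1=7 → 35/42 = 0.83333
  probe: TP=18, FP=6+3+0=9 → 18/27 = 0.66667
  r2l: TP=17, FP=9+6+1=16 → 17/33 = 0.51515
Highest is class 'dos' with precision = 0.8333.

0.8333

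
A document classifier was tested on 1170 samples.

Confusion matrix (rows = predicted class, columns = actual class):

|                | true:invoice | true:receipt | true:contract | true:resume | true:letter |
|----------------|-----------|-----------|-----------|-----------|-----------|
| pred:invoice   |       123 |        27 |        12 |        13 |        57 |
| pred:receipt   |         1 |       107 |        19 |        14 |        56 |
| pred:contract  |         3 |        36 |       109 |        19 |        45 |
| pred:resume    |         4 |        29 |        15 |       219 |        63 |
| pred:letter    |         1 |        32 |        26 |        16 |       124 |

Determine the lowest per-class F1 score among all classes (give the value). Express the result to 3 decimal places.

0.456

Per-class F1 score (2·TP/(2·TP+FP+FN)):
  invoice: TP=123, FP=27+12+13+57=109, FN=1+3+4+1=9 → 246/364 = 0.6758
  receipt: TP=107, FP=1+19+14+56=90, FN=27+36+29+32=124 → 214/428 = 0.5000
  contract: TP=109, FP=3+36+19+45=103, FN=12+19+15+26=72 → 218/393 = 0.5547
  resume: TP=219, FP=4+29+15+63=111, FN=13+14+19+16=62 → 438/611 = 0.7169
  letter: TP=124, FP=1+32+26+16=75, FN=57+56+45+63=221 → 248/544 = 0.4559
Lowest is class 'letter' with F1 score = 0.456.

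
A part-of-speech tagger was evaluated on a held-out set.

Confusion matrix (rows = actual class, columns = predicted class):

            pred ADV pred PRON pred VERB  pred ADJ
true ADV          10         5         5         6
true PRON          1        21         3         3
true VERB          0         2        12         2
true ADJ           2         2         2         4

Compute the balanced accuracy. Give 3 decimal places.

0.571

Balanced accuracy = mean of per-class recall.
  ADV: recall = 10/26 = 0.3846
  PRON: recall = 21/28 = 0.7500
  VERB: recall = 12/16 = 0.7500
  ADJ: recall = 4/10 = 0.4000
Mean = (0.3846 + 0.7500 + 0.7500 + 0.4000) / 4 = 0.571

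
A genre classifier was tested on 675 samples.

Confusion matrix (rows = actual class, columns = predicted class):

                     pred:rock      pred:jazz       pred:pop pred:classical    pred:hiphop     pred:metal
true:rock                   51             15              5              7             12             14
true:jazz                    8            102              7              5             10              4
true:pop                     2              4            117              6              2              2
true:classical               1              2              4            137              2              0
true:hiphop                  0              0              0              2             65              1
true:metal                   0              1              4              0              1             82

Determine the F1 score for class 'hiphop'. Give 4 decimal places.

Treat 'hiphop' as positive and all other classes as negative.
F1 score = 2·TP/(2·TP+FP+FN).
hiphop: TP=65, FP=12+10+2+2+1=27, FN=0+0+0+2+1=3 → 130/160 = 0.81250

0.8125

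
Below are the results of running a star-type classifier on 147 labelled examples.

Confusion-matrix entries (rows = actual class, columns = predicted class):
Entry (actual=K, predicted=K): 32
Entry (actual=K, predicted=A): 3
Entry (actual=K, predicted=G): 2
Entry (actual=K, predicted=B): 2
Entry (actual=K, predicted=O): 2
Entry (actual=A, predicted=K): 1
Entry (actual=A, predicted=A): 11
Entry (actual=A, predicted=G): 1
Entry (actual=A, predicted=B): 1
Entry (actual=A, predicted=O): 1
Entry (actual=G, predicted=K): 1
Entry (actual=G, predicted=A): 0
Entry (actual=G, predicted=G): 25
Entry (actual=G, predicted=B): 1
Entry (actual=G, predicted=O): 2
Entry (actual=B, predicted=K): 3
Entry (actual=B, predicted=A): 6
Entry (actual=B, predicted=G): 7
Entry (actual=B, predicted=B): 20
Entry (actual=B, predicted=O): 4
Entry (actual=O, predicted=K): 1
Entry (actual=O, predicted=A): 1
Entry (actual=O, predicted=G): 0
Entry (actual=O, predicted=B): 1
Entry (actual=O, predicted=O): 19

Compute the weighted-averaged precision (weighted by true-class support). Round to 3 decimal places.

0.748

Per-class precision (TP/(TP+FP)):
  K: TP=32, FP=1+1+3+1=6 → 32/38 = 0.8421
  A: TP=11, FP=3+0+6+1=10 → 11/21 = 0.5238
  G: TP=25, FP=2+1+7+0=10 → 25/35 = 0.7143
  B: TP=20, FP=2+1+1+1=5 → 20/25 = 0.8000
  O: TP=19, FP=2+1+2+4=9 → 19/28 = 0.6786
Weighted-precision = Σ (supportᵢ/N)·precisionᵢ with N=147: (41/147)·0.8421 + (15/147)·0.5238 + (29/147)·0.7143 + (40/147)·0.8000 + (22/147)·0.6786 = 0.748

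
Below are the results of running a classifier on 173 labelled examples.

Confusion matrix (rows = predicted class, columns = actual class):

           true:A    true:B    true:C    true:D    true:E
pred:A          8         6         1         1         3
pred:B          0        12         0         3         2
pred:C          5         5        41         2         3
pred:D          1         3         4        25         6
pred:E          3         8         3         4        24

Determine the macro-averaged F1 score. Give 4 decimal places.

Per-class F1 score (2·TP/(2·TP+FP+FN)):
  A: TP=8, FP=6+1+1+3=11, FN=0+5+1+3=9 → 16/36 = 0.44444
  B: TP=12, FP=0+0+3+2=5, FN=6+5+3+8=22 → 24/51 = 0.47059
  C: TP=41, FP=5+5+2+3=15, FN=1+0+4+3=8 → 82/105 = 0.78095
  D: TP=25, FP=1+3+4+6=14, FN=1+3+2+4=10 → 50/74 = 0.67568
  E: TP=24, FP=3+8+3+4=18, FN=3+2+3+6=14 → 48/80 = 0.60000
Macro-F1 score = mean = (0.44444 + 0.47059 + 0.78095 + 0.67568 + 0.60000) / 5 = 0.5943

0.5943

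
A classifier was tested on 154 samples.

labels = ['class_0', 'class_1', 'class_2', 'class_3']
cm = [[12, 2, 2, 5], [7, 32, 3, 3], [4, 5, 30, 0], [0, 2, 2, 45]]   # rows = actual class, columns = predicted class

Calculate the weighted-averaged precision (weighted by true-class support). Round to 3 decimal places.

0.775

Per-class precision (TP/(TP+FP)):
  class_0: TP=12, FP=7+4+0=11 → 12/23 = 0.5217
  class_1: TP=32, FP=2+5+2=9 → 32/41 = 0.7805
  class_2: TP=30, FP=2+3+2=7 → 30/37 = 0.8108
  class_3: TP=45, FP=5+3+0=8 → 45/53 = 0.8491
Weighted-precision = Σ (supportᵢ/N)·precisionᵢ with N=154: (21/154)·0.5217 + (45/154)·0.7805 + (39/154)·0.8108 + (49/154)·0.8491 = 0.775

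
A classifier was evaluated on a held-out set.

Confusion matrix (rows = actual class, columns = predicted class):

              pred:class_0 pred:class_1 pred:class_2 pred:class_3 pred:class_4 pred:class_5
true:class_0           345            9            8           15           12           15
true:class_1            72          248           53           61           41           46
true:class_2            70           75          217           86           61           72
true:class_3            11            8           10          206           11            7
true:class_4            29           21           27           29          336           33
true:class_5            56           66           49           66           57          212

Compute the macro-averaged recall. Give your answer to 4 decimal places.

Per-class recall (TP/(TP+FN)):
  class_0: TP=345, FN=9+8+15+12+15=59 → 345/404 = 0.85396
  class_1: TP=248, FN=72+53+61+41+46=273 → 248/521 = 0.47601
  class_2: TP=217, FN=70+75+86+61+72=364 → 217/581 = 0.37349
  class_3: TP=206, FN=11+8+10+11+7=47 → 206/253 = 0.81423
  class_4: TP=336, FN=29+21+27+29+33=139 → 336/475 = 0.70737
  class_5: TP=212, FN=56+66+49+66+57=294 → 212/506 = 0.41897
Macro-recall = mean = (0.85396 + 0.47601 + 0.37349 + 0.81423 + 0.70737 + 0.41897) / 6 = 0.6073

0.6073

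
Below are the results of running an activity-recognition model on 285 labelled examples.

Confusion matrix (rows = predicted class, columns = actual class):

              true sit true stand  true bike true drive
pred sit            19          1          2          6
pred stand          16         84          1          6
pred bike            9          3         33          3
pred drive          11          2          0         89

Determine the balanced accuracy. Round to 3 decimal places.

Balanced accuracy = mean of per-class recall.
  sit: recall = 19/55 = 0.3455
  stand: recall = 84/90 = 0.9333
  bike: recall = 33/36 = 0.9167
  drive: recall = 89/104 = 0.8558
Mean = (0.3455 + 0.9333 + 0.9167 + 0.8558) / 4 = 0.763

0.763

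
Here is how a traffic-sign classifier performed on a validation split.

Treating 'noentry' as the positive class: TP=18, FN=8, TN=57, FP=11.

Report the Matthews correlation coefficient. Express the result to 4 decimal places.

0.5138

MCC = (TP·TN − FP·FN) / √((TP+FP)(TP+FN)(TN+FP)(TN+FN))
Numerator = 18·57 − 11·8 = 938
Denominator = √(29·26·68·65) = √3332680 = 1825.5629
MCC = 938 / 1825.5629 = 0.5138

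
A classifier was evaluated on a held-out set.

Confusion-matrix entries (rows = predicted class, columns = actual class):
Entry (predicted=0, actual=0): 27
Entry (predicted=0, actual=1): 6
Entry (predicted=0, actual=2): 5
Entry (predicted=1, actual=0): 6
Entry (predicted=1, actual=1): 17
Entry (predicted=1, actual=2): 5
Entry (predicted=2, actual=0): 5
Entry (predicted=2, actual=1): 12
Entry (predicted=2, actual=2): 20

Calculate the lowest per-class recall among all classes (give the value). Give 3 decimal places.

0.486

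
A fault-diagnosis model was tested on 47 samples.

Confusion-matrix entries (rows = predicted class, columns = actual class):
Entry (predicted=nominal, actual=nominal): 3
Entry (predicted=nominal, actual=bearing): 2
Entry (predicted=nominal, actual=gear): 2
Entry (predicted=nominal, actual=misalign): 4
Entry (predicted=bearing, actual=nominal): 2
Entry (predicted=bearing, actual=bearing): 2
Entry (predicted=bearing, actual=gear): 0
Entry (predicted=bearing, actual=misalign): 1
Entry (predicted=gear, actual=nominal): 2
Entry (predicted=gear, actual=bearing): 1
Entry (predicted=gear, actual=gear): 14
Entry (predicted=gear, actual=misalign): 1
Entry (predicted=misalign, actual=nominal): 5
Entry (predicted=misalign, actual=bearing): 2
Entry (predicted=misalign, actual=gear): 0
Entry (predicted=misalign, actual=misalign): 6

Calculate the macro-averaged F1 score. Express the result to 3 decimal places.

Per-class F1 score (2·TP/(2·TP+FP+FN)):
  nominal: TP=3, FP=2+2+4=8, FN=2+2+5=9 → 6/23 = 0.2609
  bearing: TP=2, FP=2+0+1=3, FN=2+1+2=5 → 4/12 = 0.3333
  gear: TP=14, FP=2+1+1=4, FN=2+0+0=2 → 28/34 = 0.8235
  misalign: TP=6, FP=5+2+0=7, FN=4+1+1=6 → 12/25 = 0.4800
Macro-F1 score = mean = (0.2609 + 0.3333 + 0.8235 + 0.4800) / 4 = 0.474

0.474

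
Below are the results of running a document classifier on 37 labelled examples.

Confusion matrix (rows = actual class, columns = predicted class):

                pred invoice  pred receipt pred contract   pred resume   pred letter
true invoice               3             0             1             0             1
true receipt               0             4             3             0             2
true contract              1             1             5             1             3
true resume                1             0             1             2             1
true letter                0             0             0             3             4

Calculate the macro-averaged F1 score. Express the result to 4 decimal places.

0.4911

Per-class F1 score (2·TP/(2·TP+FP+FN)):
  invoice: TP=3, FP=0+1+1+0=2, FN=0+1+0+1=2 → 6/10 = 0.60000
  receipt: TP=4, FP=0+1+0+0=1, FN=0+3+0+2=5 → 8/14 = 0.57143
  contract: TP=5, FP=1+3+1+0=5, FN=1+1+1+3=6 → 10/21 = 0.47619
  resume: TP=2, FP=0+0+1+3=4, FN=1+0+1+1=3 → 4/11 = 0.36364
  letter: TP=4, FP=1+2+3+1=7, FN=0+0+0+3=3 → 8/18 = 0.44444
Macro-F1 score = mean = (0.60000 + 0.57143 + 0.47619 + 0.36364 + 0.44444) / 5 = 0.4911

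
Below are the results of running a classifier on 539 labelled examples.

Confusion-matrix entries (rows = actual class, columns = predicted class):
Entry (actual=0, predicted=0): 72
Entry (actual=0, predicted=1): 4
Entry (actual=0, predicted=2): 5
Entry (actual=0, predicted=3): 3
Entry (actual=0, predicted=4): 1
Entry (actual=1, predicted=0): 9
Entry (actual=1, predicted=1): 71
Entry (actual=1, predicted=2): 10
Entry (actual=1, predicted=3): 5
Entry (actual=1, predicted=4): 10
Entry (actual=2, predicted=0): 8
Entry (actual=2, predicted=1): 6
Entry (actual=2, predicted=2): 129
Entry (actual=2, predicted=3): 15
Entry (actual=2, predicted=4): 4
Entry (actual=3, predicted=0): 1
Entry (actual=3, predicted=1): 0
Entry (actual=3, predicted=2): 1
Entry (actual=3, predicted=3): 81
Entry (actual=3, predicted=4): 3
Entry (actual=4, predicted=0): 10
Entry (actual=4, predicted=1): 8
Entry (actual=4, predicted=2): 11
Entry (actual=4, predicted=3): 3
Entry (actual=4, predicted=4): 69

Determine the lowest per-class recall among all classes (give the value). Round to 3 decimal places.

Per-class recall (TP/(TP+FN)):
  0: TP=72, FN=4+5+3+1=13 → 72/85 = 0.8471
  1: TP=71, FN=9+10+5+10=34 → 71/105 = 0.6762
  2: TP=129, FN=8+6+15+4=33 → 129/162 = 0.7963
  3: TP=81, FN=1+0+1+3=5 → 81/86 = 0.9419
  4: TP=69, FN=10+8+11+3=32 → 69/101 = 0.6832
Lowest is class '1' with recall = 0.676.

0.676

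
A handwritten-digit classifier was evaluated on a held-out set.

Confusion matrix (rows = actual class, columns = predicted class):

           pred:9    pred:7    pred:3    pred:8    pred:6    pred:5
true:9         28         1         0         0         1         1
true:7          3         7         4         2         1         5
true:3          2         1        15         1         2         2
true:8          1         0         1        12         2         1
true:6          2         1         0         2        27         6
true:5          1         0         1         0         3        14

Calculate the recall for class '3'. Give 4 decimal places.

0.6522

One-vs-rest for '3': TP = diagonal; FP = other classes predicted '3'; FN = '3' predicted as other.
recall = TP/(TP+FN).
3: TP=15, FN=2+1+1+2+2=8 → 15/23 = 0.65217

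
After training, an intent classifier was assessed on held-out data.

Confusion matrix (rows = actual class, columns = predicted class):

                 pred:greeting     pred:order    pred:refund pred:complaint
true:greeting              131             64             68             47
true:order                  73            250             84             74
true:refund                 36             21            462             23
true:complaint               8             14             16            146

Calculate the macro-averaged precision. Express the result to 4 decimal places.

Per-class precision (TP/(TP+FP)):
  greeting: TP=131, FP=73+36+8=117 → 131/248 = 0.52823
  order: TP=250, FP=64+21+14=99 → 250/349 = 0.71633
  refund: TP=462, FP=68+84+16=168 → 462/630 = 0.73333
  complaint: TP=146, FP=47+74+23=144 → 146/290 = 0.50345
Macro-precision = mean = (0.52823 + 0.71633 + 0.73333 + 0.50345) / 4 = 0.6203

0.6203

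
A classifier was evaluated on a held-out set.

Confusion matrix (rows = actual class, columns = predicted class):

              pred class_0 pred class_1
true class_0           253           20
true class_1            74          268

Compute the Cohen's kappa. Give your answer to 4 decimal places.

0.6965

Observed agreement pₒ = trace/N = 521/615 = 0.84715
Expected agreement pₑ = Σ (rowᵢ·colᵢ)/N² = (273·327 + 342·288)/615² = 0.49644
κ = (pₒ − pₑ)/(1 − pₑ) = (0.84715 − 0.49644)/(1 − 0.49644) = 0.6965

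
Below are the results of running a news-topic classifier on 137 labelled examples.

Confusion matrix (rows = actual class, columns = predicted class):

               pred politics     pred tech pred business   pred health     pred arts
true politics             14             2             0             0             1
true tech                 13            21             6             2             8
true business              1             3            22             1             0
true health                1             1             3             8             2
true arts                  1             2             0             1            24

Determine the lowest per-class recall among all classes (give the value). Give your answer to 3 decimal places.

Per-class recall (TP/(TP+FN)):
  politics: TP=14, FN=2+0+0+1=3 → 14/17 = 0.8235
  tech: TP=21, FN=13+6+2+8=29 → 21/50 = 0.4200
  business: TP=22, FN=1+3+1+0=5 → 22/27 = 0.8148
  health: TP=8, FN=1+1+3+2=7 → 8/15 = 0.5333
  arts: TP=24, FN=1+2+0+1=4 → 24/28 = 0.8571
Lowest is class 'tech' with recall = 0.420.

0.420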